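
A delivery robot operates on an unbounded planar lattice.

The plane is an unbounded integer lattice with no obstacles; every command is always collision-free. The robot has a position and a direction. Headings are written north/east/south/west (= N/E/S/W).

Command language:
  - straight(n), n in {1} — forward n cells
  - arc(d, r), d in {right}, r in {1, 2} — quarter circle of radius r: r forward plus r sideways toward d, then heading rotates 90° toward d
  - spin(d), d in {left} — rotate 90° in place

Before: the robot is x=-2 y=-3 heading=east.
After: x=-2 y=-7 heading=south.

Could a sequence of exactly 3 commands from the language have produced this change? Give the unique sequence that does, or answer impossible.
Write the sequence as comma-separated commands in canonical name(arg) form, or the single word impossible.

arc(right, 2), arc(right, 2), spin(left)

key: position moved to (-2,-7) AND the heading swung to S — translation plus rotation needed
t0: x=-2 y=-3 heading=east
1. arc(right, 2) → x=0 y=-5 heading=south
2. arc(right, 2) → x=-2 y=-7 heading=west
3. spin(left) → x=-2 y=-7 heading=south
uniquely the one of 64 3-step routes that fits.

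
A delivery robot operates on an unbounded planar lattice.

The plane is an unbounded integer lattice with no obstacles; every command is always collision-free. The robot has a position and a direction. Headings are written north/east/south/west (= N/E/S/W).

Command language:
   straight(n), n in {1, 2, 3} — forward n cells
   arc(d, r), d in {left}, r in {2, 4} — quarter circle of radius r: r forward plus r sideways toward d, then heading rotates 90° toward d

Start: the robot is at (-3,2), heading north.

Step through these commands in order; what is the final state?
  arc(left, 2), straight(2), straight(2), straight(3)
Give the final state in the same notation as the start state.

initial: at (-3,2), heading north
step 1 (arc(left, 2)): at (-5,4), heading west
step 2 (straight(2)): at (-7,4), heading west
step 3 (straight(2)): at (-9,4), heading west
step 4 (straight(3)): at (-12,4), heading west

at (-12,4), heading west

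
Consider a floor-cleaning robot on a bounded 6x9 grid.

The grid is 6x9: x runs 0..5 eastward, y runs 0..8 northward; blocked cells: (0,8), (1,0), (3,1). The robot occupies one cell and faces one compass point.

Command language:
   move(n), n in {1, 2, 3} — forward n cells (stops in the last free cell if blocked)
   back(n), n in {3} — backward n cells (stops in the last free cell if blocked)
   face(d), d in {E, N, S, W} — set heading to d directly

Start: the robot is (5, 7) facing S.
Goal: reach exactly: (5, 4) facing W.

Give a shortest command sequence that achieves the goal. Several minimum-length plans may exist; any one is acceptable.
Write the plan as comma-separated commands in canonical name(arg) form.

move(3), face(W)

initial: (5, 7) facing S
step 1 (move(3)): (5, 4) facing S
step 2 (face(W)): (5, 4) facing W
no 1-step plan works, so 2 is optimal.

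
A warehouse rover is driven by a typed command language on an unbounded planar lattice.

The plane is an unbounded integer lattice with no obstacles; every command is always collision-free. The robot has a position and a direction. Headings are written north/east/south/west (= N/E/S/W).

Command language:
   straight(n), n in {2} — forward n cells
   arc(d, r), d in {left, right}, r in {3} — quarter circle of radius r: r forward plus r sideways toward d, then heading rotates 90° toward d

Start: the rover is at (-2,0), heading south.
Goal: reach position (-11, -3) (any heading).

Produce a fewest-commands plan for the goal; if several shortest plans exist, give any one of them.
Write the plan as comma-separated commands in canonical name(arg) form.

start: at (-2,0), heading south
step 1 (arc(right, 3)): at (-5,-3), heading west
step 2 (straight(2)): at (-7,-3), heading west
step 3 (straight(2)): at (-9,-3), heading west
step 4 (straight(2)): at (-11,-3), heading west
no 3-step plan works, so 4 is optimal.

arc(right, 3), straight(2), straight(2), straight(2)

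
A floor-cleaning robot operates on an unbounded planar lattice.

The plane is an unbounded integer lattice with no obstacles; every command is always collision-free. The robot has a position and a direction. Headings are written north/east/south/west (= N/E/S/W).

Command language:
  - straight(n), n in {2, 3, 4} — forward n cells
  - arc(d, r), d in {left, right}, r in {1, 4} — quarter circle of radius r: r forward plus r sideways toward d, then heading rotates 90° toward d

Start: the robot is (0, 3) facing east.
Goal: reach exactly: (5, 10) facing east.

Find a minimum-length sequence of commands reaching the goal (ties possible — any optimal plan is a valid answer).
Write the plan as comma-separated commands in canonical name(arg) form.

initial: (0, 3) facing east
step 1 (arc(left, 1)): (1, 4) facing north
step 2 (straight(2)): (1, 6) facing north
step 3 (arc(right, 4)): (5, 10) facing east
nothing shorter than 3 reaches the goal.

arc(left, 1), straight(2), arc(right, 4)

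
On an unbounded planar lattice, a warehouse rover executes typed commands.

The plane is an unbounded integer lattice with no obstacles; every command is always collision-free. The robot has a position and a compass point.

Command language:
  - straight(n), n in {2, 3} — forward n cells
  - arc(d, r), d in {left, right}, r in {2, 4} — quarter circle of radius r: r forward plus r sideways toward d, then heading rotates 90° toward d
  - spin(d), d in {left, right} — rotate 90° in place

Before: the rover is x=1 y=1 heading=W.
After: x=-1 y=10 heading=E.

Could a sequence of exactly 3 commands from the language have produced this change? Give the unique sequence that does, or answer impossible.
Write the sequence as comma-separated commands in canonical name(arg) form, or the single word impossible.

key: position moved to (-1,10) AND the heading swung to E — translation plus rotation needed
from: x=1 y=1 heading=W
step 1 (arc(right, 4)): x=-3 y=5 heading=N
step 2 (straight(3)): x=-3 y=8 heading=N
step 3 (arc(right, 2)): x=-1 y=10 heading=E
all 512 alternatives checked — unique.

arc(right, 4), straight(3), arc(right, 2)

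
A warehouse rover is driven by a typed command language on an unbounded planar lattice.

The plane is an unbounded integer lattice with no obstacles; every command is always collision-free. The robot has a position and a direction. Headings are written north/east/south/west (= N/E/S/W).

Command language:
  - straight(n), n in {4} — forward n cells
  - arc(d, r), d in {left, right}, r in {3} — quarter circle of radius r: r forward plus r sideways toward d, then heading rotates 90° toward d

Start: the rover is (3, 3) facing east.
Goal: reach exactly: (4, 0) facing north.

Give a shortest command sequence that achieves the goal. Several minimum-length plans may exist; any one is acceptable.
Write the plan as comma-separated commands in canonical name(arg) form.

from: (3, 3) facing east
1. straight(4) → (7, 3) facing east
2. arc(right, 3) → (10, 0) facing south
3. arc(right, 3) → (7, -3) facing west
4. arc(right, 3) → (4, 0) facing north
shorter routes all fall short; 4 is best.

straight(4), arc(right, 3), arc(right, 3), arc(right, 3)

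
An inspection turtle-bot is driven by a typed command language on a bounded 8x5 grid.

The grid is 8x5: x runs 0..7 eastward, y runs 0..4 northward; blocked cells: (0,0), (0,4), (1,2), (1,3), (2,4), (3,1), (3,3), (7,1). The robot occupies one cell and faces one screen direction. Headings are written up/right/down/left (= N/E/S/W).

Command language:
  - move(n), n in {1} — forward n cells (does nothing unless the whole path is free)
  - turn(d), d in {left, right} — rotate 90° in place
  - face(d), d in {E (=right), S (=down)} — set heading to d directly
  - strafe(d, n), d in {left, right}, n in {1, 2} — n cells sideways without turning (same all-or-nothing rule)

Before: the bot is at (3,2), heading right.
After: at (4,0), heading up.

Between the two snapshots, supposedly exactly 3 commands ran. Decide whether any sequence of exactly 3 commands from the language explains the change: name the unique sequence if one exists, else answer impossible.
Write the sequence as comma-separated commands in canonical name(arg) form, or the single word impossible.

key: cell and facing (now N) both changed — the 3 commands mix motion and turning
from: at (3,2), heading right
step 1 (move(1)): at (4,2), heading right
step 2 (strafe(right, 2)): at (4,0), heading right
step 3 (turn(left)): at (4,0), heading up
uniquely the one of 729 3-step routes that fits.

move(1), strafe(right, 2), turn(left)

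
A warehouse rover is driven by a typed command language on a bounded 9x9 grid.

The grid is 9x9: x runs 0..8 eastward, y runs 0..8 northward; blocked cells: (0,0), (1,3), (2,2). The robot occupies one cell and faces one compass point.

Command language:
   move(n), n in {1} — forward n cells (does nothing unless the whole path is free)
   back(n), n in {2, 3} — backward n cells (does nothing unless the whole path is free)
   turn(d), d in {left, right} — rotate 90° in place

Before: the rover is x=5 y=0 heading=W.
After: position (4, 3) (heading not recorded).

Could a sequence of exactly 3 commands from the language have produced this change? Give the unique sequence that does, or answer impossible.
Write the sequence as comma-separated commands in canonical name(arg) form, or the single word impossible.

key: order matters: swapping move(1) and back(3) lands elsewhere
initial: x=5 y=0 heading=W
t=1 move(1) ⇒ x=4 y=0 heading=W
t=2 turn(left) ⇒ x=4 y=0 heading=S
t=3 back(3) ⇒ x=4 y=3 heading=S
no rival 3-sequence matches.

move(1), turn(left), back(3)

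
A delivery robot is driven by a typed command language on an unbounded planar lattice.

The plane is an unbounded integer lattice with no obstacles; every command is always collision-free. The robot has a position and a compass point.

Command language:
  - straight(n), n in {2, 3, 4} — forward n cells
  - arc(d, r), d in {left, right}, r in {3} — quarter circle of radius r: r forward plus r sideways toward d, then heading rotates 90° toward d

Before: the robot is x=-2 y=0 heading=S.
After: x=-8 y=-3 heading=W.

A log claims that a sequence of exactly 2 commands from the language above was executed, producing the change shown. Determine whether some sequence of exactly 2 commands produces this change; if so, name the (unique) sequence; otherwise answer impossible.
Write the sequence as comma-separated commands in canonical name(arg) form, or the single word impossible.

arc(right, 3), straight(3)

key: cell and facing (now W) both changed — the 2 commands mix motion and turning
begin: x=-2 y=0 heading=S
1. arc(right, 3) → x=-5 y=-3 heading=W
2. straight(3) → x=-8 y=-3 heading=W
no other 2-command option fits: unique.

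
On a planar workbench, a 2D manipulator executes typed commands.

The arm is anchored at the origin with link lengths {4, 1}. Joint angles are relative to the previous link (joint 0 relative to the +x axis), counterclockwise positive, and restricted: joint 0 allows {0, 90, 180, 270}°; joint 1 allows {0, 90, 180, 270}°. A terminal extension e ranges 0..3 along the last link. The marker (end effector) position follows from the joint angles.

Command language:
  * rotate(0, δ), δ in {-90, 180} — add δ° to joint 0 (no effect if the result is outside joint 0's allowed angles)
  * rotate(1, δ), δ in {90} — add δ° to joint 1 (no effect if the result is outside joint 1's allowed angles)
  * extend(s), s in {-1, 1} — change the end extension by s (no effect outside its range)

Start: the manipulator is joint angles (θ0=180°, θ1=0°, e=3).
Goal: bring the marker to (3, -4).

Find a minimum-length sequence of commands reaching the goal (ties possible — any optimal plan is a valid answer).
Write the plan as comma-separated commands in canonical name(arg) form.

start: joint angles (θ0=180°, θ1=0°, e=3)
[1] after extend(-1): joint angles (θ0=180°, θ1=0°, e=2)
[2] after rotate(0, -90): joint angles (θ0=90°, θ1=0°, e=2)
[3] after rotate(0, 180): joint angles (θ0=270°, θ1=0°, e=2)
[4] after rotate(1, 90): joint angles (θ0=270°, θ1=90°, e=2)
no 3-step plan works, so 4 is optimal.

extend(-1), rotate(0, -90), rotate(0, 180), rotate(1, 90)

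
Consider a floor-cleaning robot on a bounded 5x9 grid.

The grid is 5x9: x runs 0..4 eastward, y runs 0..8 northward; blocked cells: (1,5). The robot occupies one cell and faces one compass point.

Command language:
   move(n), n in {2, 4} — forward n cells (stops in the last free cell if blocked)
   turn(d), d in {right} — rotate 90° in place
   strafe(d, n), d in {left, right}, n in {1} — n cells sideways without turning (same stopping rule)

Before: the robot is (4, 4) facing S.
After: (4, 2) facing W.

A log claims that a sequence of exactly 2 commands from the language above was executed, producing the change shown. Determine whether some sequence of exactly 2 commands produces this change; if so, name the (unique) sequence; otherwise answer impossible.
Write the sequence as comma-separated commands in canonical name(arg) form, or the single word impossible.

key: position moved to (4,2) AND the heading swung to W — translation plus rotation needed
initial: (4, 4) facing S
[1] after move(2): (4, 2) facing S
[2] after turn(right): (4, 2) facing W
no rival 2-sequence matches.

move(2), turn(right)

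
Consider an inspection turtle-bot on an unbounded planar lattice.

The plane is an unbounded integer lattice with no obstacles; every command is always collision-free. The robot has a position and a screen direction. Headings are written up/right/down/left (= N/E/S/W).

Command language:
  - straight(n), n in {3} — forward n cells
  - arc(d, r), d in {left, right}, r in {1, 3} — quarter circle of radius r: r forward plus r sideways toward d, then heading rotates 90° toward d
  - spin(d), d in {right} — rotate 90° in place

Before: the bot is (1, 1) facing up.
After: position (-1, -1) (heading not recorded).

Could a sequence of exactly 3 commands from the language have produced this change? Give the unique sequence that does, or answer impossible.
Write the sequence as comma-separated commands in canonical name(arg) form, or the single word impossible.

key: order matters: swapping arc(right, 1) and arc(right, 3) lands elsewhere
t0: (1, 1) facing up
t=1 arc(right, 1) ⇒ (2, 2) facing right
t=2 spin(right) ⇒ (2, 2) facing down
t=3 arc(right, 3) ⇒ (-1, -1) facing left
no other 3-command option fits: unique.

arc(right, 1), spin(right), arc(right, 3)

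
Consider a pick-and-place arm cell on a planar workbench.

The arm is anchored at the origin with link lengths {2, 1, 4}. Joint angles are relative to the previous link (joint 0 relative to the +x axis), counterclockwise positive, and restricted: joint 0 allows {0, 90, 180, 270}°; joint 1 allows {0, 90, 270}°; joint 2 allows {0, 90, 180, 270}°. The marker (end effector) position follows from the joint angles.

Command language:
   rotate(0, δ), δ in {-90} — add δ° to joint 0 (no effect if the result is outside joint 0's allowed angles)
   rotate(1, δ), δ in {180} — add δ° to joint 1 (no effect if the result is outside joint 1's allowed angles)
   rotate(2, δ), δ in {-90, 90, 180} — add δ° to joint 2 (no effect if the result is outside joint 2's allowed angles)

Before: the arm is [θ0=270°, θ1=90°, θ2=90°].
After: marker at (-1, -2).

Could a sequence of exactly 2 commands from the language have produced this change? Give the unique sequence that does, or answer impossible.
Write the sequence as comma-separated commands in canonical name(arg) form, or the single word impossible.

rotate(0, -90), rotate(0, -90)

from: [θ0=270°, θ1=90°, θ2=90°]
[1] after rotate(0, -90): [θ0=180°, θ1=90°, θ2=90°]
[2] after rotate(0, -90): [θ0=90°, θ1=90°, θ2=90°]
no other 2-command option fits: unique.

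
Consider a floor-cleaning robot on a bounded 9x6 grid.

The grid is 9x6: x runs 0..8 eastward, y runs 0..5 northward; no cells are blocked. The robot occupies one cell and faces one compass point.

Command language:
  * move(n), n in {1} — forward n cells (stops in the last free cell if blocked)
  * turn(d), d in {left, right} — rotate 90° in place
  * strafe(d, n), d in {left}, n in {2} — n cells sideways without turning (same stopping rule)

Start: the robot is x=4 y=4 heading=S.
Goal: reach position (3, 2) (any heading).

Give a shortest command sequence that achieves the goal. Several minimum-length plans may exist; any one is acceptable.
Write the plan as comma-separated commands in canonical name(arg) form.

turn(right), move(1), strafe(left, 2)

begin: x=4 y=4 heading=S
t=1 turn(right) ⇒ x=4 y=4 heading=W
t=2 move(1) ⇒ x=3 y=4 heading=W
t=3 strafe(left, 2) ⇒ x=3 y=2 heading=W
nothing shorter than 3 reaches the goal.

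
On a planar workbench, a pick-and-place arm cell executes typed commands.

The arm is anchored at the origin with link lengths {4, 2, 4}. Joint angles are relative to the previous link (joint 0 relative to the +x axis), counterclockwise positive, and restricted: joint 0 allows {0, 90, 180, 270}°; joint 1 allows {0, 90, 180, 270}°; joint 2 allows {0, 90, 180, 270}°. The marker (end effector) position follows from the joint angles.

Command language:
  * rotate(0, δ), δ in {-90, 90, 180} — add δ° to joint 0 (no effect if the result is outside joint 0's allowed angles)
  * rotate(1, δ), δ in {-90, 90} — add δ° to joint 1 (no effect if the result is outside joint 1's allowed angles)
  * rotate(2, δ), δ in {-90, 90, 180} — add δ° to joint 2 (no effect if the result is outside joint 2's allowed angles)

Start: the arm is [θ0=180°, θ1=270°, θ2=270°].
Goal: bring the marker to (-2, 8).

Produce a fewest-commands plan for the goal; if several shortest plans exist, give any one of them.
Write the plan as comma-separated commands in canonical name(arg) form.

rotate(1, -90), rotate(1, -90), rotate(0, -90)

initial: [θ0=180°, θ1=270°, θ2=270°]
1. rotate(1, -90) → [θ0=180°, θ1=180°, θ2=270°]
2. rotate(1, -90) → [θ0=180°, θ1=90°, θ2=270°]
3. rotate(0, -90) → [θ0=90°, θ1=90°, θ2=270°]
no 2-step plan works, so 3 is optimal.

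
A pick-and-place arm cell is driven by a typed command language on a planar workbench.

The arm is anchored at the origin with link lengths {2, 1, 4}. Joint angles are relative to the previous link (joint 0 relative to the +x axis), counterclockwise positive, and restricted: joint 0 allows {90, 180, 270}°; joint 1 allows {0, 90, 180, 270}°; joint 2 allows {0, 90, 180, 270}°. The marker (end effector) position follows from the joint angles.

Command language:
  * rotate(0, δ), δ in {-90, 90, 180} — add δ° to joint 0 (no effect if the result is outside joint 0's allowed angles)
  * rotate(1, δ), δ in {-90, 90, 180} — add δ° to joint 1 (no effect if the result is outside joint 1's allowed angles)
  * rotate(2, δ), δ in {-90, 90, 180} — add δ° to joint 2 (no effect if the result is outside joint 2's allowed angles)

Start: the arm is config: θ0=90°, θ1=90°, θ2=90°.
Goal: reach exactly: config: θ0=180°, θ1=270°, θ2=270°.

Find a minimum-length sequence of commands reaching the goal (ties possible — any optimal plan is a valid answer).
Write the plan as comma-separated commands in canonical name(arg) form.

start: config: θ0=90°, θ1=90°, θ2=90°
t=1 rotate(0, 90) ⇒ config: θ0=180°, θ1=90°, θ2=90°
t=2 rotate(1, 180) ⇒ config: θ0=180°, θ1=270°, θ2=90°
t=3 rotate(2, 180) ⇒ config: θ0=180°, θ1=270°, θ2=270°
shorter routes all fall short; 3 is best.

rotate(0, 90), rotate(1, 180), rotate(2, 180)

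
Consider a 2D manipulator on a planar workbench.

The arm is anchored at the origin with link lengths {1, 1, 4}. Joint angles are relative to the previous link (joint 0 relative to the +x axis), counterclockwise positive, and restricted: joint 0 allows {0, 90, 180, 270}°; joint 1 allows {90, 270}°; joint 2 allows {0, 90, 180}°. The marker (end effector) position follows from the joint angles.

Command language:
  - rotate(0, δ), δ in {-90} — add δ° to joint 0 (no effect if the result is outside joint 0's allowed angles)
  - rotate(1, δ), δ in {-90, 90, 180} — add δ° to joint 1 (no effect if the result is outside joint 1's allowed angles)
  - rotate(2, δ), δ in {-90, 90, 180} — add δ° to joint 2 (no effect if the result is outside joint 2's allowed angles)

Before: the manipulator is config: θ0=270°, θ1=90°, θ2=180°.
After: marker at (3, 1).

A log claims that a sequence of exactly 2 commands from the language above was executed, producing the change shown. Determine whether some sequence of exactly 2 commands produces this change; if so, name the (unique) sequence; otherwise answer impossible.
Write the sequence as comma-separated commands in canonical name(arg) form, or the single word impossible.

t0: config: θ0=270°, θ1=90°, θ2=180°
t=1 rotate(0, -90) ⇒ config: θ0=180°, θ1=90°, θ2=180°
t=2 rotate(0, -90) ⇒ config: θ0=90°, θ1=90°, θ2=180°
no other 2-command option fits: unique.

rotate(0, -90), rotate(0, -90)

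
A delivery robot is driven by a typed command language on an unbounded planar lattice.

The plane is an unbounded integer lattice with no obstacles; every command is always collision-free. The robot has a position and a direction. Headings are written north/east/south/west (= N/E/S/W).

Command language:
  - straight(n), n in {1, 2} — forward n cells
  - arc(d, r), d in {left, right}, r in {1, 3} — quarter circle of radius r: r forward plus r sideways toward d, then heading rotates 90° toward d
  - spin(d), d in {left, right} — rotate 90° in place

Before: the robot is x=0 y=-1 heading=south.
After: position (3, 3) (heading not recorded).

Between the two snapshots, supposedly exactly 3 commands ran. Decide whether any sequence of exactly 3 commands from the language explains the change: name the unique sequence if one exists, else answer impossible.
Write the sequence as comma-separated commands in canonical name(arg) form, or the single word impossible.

key: order matters: swapping spin(left) and straight(1) lands elsewhere
t0: x=0 y=-1 heading=south
1. spin(left) → x=0 y=-1 heading=east
2. arc(left, 3) → x=3 y=2 heading=north
3. straight(1) → x=3 y=3 heading=north
no other 3-command option fits: unique.

spin(left), arc(left, 3), straight(1)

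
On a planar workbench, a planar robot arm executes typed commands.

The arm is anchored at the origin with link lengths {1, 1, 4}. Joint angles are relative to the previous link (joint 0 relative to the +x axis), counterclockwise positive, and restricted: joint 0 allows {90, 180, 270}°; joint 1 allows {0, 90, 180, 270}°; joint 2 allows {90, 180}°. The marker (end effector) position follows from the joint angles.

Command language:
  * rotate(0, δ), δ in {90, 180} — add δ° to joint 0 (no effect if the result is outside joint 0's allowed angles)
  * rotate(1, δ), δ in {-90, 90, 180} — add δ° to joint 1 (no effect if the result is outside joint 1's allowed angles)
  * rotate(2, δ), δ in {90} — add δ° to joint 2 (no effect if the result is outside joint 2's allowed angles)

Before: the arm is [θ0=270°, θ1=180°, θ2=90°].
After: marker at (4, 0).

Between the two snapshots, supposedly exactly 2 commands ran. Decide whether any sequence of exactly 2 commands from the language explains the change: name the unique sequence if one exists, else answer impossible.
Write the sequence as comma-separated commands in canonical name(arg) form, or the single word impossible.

rotate(0, 90), rotate(0, 180)

key: order matters: swapping rotate(0, 90) and rotate(0, 180) lands elsewhere
initial: [θ0=270°, θ1=180°, θ2=90°]
step 1 (rotate(0, 90)): [θ0=270°, θ1=180°, θ2=90°]
step 2 (rotate(0, 180)): [θ0=90°, θ1=180°, θ2=90°]
all 36 alternatives checked — unique.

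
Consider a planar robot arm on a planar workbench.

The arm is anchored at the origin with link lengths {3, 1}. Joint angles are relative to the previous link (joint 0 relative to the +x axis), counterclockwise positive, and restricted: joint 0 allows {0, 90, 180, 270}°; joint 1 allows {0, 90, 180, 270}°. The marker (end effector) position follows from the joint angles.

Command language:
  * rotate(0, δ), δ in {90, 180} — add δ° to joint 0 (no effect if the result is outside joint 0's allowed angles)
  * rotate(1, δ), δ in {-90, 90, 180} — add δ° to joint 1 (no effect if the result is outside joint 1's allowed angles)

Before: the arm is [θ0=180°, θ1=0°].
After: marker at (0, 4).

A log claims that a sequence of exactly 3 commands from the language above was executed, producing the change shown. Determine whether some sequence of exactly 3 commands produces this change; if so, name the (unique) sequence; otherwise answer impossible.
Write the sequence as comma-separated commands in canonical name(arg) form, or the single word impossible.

t0: [θ0=180°, θ1=0°]
step 1 (rotate(0, 90)): [θ0=270°, θ1=0°]
step 2 (rotate(0, 90)): [θ0=0°, θ1=0°]
step 3 (rotate(0, 90)): [θ0=90°, θ1=0°]
all 125 alternatives checked — unique.

rotate(0, 90), rotate(0, 90), rotate(0, 90)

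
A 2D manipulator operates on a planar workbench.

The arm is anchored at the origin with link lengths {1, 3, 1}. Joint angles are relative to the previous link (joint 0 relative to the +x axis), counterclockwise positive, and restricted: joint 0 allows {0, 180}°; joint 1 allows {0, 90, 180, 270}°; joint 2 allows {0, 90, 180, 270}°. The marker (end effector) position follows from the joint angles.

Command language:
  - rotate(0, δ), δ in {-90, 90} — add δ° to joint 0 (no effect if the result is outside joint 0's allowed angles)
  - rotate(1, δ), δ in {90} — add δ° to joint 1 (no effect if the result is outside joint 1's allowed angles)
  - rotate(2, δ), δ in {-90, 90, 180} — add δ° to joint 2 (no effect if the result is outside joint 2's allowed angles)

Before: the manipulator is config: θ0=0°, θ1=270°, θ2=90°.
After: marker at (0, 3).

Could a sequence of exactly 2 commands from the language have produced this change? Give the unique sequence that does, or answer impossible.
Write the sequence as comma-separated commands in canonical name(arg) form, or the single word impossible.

rotate(1, 90), rotate(1, 90)

begin: config: θ0=0°, θ1=270°, θ2=90°
t=1 rotate(1, 90) ⇒ config: θ0=0°, θ1=0°, θ2=90°
t=2 rotate(1, 90) ⇒ config: θ0=0°, θ1=90°, θ2=90°
no rival 2-sequence matches.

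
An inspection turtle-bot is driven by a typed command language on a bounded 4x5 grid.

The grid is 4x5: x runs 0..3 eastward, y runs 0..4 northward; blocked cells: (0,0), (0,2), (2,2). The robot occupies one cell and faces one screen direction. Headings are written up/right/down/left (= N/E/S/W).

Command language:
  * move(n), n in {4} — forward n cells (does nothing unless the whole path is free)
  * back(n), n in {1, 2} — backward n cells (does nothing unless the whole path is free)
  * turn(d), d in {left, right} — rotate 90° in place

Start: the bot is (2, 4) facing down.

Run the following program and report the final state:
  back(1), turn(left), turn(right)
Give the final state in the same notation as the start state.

start: (2, 4) facing down
[1] after back(1): (2, 4) facing down
[2] after turn(left): (2, 4) facing right
[3] after turn(right): (2, 4) facing down

(2, 4) facing down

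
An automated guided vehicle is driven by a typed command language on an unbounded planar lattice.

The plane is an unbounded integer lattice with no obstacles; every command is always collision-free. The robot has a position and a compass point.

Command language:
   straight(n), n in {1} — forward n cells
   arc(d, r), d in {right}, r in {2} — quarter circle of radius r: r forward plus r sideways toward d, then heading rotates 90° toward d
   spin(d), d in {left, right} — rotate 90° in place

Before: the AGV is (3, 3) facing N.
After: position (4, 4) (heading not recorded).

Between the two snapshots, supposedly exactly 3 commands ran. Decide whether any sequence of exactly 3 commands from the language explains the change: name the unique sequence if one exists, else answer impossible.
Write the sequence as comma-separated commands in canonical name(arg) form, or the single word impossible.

t0: (3, 3) facing N
1. straight(1) → (3, 4) facing N
2. spin(right) → (3, 4) facing E
3. straight(1) → (4, 4) facing E
uniquely the one of 64 3-step routes that fits.

straight(1), spin(right), straight(1)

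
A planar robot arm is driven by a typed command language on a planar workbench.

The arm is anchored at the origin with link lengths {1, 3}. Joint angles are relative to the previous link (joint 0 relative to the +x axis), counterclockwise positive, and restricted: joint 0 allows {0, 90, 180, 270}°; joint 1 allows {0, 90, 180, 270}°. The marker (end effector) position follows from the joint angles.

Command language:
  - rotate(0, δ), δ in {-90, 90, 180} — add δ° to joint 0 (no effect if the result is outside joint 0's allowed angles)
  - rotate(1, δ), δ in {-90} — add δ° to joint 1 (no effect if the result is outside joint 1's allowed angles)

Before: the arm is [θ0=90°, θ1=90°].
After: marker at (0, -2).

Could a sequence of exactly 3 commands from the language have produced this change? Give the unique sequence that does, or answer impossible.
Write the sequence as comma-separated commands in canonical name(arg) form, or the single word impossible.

rotate(1, -90), rotate(1, -90), rotate(1, -90)

start: [θ0=90°, θ1=90°]
t=1 rotate(1, -90) ⇒ [θ0=90°, θ1=0°]
t=2 rotate(1, -90) ⇒ [θ0=90°, θ1=270°]
t=3 rotate(1, -90) ⇒ [θ0=90°, θ1=180°]
uniquely the one of 64 3-step routes that fits.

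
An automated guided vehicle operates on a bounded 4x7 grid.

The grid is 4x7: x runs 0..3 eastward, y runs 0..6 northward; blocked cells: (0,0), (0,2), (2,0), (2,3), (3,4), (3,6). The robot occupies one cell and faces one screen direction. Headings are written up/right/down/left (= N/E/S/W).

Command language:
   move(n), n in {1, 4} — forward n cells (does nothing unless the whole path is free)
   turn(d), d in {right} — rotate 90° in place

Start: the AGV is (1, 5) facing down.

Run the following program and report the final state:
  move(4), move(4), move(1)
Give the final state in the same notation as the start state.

(1, 0) facing down

begin: (1, 5) facing down
step 1 (move(4)): (1, 1) facing down
step 2 (move(4)): (1, 1) facing down
step 3 (move(1)): (1, 0) facing down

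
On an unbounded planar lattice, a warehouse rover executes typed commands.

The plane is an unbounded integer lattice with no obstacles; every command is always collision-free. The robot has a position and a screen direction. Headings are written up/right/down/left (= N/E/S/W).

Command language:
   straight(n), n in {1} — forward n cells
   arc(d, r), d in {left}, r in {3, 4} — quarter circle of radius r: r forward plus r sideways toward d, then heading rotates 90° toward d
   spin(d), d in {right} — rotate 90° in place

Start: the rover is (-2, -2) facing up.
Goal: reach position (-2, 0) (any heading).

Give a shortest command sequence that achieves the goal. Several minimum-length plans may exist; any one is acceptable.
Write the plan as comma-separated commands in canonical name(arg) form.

begin: (-2, -2) facing up
[1] after straight(1): (-2, -1) facing up
[2] after straight(1): (-2, 0) facing up
nothing shorter than 2 reaches the goal.

straight(1), straight(1)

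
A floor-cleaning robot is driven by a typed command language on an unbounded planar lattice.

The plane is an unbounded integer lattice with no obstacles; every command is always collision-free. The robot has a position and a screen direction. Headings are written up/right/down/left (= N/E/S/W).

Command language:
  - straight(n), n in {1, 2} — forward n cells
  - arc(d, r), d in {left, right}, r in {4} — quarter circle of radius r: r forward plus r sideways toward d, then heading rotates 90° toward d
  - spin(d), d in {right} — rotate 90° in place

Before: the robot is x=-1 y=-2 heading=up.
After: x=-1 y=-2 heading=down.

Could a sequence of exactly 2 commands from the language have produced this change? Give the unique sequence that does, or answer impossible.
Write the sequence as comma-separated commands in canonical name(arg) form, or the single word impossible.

key: parked at (-1,-2) the whole time — nothing moves the robot
initial: x=-1 y=-2 heading=up
[1] after spin(right): x=-1 y=-2 heading=right
[2] after spin(right): x=-1 y=-2 heading=down
uniquely the one of 25 2-step routes that fits.

spin(right), spin(right)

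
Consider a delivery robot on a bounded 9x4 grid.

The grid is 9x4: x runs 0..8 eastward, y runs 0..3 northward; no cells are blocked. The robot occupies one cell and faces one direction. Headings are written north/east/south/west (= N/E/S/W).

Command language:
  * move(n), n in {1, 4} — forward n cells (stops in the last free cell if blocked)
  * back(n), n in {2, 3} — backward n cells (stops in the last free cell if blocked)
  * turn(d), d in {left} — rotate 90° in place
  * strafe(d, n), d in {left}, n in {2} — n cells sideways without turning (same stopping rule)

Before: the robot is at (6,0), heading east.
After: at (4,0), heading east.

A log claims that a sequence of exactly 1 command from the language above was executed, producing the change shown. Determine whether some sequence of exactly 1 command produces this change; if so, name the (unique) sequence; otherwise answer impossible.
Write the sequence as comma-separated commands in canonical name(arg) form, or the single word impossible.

back(2)

key: heading stays E — the single command does not turn
t0: at (6,0), heading east
step 1 (back(2)): at (4,0), heading east
no rival 1-sequence matches.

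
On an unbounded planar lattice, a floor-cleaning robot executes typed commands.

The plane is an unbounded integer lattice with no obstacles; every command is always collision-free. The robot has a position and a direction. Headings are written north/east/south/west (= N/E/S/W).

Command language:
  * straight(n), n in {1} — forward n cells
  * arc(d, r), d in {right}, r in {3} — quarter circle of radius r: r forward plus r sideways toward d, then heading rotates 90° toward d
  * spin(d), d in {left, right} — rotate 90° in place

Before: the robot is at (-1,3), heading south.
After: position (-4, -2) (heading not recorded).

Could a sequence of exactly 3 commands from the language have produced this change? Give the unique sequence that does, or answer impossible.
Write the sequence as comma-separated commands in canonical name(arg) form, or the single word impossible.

key: order matters: swapping straight(1) and arc(right, 3) lands elsewhere
start: at (-1,3), heading south
step 1 (straight(1)): at (-1,2), heading south
step 2 (straight(1)): at (-1,1), heading south
step 3 (arc(right, 3)): at (-4,-2), heading west
uniquely the one of 64 3-step routes that fits.

straight(1), straight(1), arc(right, 3)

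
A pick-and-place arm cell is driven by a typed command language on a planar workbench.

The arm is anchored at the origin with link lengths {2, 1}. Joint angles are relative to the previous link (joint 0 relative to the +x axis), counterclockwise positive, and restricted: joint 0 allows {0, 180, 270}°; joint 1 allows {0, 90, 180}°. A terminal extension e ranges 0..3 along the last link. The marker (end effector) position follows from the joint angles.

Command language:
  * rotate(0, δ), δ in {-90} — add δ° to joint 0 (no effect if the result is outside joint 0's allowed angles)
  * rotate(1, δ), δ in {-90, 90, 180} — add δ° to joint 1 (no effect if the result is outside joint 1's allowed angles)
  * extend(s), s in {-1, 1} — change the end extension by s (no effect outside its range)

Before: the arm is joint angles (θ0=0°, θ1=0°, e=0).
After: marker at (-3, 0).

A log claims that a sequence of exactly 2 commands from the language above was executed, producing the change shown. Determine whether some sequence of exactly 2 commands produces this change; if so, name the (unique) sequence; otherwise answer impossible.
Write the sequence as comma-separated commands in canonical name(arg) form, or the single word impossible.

from: joint angles (θ0=0°, θ1=0°, e=0)
1. rotate(0, -90) → joint angles (θ0=270°, θ1=0°, e=0)
2. rotate(0, -90) → joint angles (θ0=180°, θ1=0°, e=0)
all 36 alternatives checked — unique.

rotate(0, -90), rotate(0, -90)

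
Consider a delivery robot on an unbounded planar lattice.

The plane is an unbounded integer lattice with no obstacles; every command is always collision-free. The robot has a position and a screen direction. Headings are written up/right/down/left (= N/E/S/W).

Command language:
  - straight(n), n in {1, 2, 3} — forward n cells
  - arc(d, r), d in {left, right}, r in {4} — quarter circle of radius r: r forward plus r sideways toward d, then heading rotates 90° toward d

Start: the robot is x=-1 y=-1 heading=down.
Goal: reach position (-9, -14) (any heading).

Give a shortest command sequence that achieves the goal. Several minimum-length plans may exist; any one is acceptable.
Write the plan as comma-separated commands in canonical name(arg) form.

arc(right, 4), arc(left, 4), straight(2), straight(3)

initial: x=-1 y=-1 heading=down
step 1 (arc(right, 4)): x=-5 y=-5 heading=left
step 2 (arc(left, 4)): x=-9 y=-9 heading=down
step 3 (straight(2)): x=-9 y=-11 heading=down
step 4 (straight(3)): x=-9 y=-14 heading=down
shorter routes all fall short; 4 is best.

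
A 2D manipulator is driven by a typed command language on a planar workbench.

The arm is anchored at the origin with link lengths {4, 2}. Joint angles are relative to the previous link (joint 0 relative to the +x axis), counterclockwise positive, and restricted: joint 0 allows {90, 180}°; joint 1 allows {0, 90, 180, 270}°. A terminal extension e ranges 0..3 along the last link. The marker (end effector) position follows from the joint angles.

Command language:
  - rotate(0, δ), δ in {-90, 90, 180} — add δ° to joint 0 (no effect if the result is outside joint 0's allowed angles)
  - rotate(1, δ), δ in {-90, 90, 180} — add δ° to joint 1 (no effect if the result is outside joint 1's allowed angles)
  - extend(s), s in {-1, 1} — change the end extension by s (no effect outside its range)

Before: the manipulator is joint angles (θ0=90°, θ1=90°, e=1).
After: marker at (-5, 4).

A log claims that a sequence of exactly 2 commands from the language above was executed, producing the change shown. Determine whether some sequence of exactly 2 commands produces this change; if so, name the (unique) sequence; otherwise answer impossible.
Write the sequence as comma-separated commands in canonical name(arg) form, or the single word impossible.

extend(1), extend(1)

begin: joint angles (θ0=90°, θ1=90°, e=1)
1. extend(1) → joint angles (θ0=90°, θ1=90°, e=2)
2. extend(1) → joint angles (θ0=90°, θ1=90°, e=3)
no rival 2-sequence matches.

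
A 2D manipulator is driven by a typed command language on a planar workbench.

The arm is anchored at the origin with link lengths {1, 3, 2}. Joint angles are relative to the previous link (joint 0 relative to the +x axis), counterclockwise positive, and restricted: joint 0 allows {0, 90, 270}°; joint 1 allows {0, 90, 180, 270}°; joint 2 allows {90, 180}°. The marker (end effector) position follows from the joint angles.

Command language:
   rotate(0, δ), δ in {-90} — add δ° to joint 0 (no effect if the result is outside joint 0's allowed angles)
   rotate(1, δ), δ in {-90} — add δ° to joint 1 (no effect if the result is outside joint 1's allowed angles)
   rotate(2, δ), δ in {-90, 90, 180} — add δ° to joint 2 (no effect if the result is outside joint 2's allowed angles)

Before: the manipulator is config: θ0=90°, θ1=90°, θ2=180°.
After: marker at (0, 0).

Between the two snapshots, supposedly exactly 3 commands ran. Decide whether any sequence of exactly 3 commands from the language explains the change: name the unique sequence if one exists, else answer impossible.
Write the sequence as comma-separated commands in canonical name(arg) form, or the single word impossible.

rotate(1, -90), rotate(1, -90), rotate(1, -90)

initial: config: θ0=90°, θ1=90°, θ2=180°
1. rotate(1, -90) → config: θ0=90°, θ1=0°, θ2=180°
2. rotate(1, -90) → config: θ0=90°, θ1=270°, θ2=180°
3. rotate(1, -90) → config: θ0=90°, θ1=180°, θ2=180°
all 125 alternatives checked — unique.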